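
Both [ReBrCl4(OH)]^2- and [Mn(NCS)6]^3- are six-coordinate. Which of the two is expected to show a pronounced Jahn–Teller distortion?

[Mn(NCS)6]^3-

[ReBrCl4(OH)]^2-: Each bromide is −1; each chloride is −1; each hydroxide is −1; balancing the −2 overall charge requires Re(IV). Rhenium is a group-7 element; Re(IV) is therefore d³. The d³ configuration leaves the e_g set evenly filled (or empty) — no strong Jahn–Teller driving force.
[Mn(NCS)6]^3-: Ligand charges: each isothiocyanate is −1. With an overall charge of −3 the manganese centre must be in the +3 oxidation state. Manganese is a group-7 element; Mn(III) is therefore d⁴. Isothiocyanate is a weak-field ligand for a first-row metal, so the complex is high-spin. The t₂g³e_g¹ (high-spin) configuration has an unevenly filled e_g set; the Jahn–Teller theorem predicts a tetragonal distortion (typically axial elongation) to lift the degeneracy.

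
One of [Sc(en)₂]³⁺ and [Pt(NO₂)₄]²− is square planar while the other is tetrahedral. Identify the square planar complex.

[Pt(NO₂)₄]²−

For [Sc(en)₂]³⁺: Ligand charges: ethylenediamine is neutral. With an overall charge of +3 the scandium centre must be in the +3 oxidation state. Scandium is a group-3 element; Sc(III) is therefore d⁰. A d⁰ ion has no crystal-field stabilisation preference between square planar and tetrahedral, so four ligands adopt the sterically favoured tetrahedral geometry. → tetrahedral.
For [Pt(NO₂)₄]²−: Summing ligand charges against the −2 overall charge gives an oxidation state of +2 for platinum. Pt sits in group 10, so the d-electron count is 10 − 2 = 8. A 5d d⁸ ion has a large crystal-field splitting; square planar leaves the high-energy d_{x²−y²} orbital empty and maximises CFSE. → square planar.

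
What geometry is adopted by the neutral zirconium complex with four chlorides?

Summing ligand charges against the 0 overall charge gives an oxidation state of +4 for zirconium.
Zr sits in group 4, so the d-electron count is 4 − 4 = 0.
Coordination number: 4.
A d⁰ ion has no crystal-field stabilisation preference between square planar and tetrahedral, so four ligands adopt the sterically favoured tetrahedral geometry.

tetrahedral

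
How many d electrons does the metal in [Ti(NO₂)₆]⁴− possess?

d2

Summing ligand charges against the −4 overall charge gives an oxidation state of +2 for titanium.
Titanium is a group-4 element; Ti(II) is therefore d².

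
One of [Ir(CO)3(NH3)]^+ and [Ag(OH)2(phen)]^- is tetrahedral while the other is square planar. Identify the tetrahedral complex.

[Ag(OH)2(phen)]^-

For [Ir(CO)3(NH3)]^+: Carbonyl is neutral; ammonia is neutral; balancing the +1 overall charge requires Ir(I). Ir sits in group 9, so the d-electron count is 9 − 1 = 8. A 5d d⁸ ion has a large crystal-field splitting; square planar leaves the high-energy d_{x²−y²} orbital empty and maximises CFSE. → square planar.
For [Ag(OH)2(phen)]^-: Summing ligand charges against the −1 overall charge gives an oxidation state of +1 for silver. Group 11 minus oxidation state 1 gives a d¹⁰ configuration. A d¹⁰ ion has no crystal-field stabilisation preference between square planar and tetrahedral, so four ligands adopt the sterically favoured tetrahedral geometry. → tetrahedral.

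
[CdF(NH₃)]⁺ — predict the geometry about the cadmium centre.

Each fluoride is −1; ammonia is neutral; balancing the +1 overall charge requires Cd(II).
Cadmium is a group-12 element; Cd(II) is therefore d¹⁰.
With 2 monodentate ligands the coordination number is 2.
A d¹⁰ ion with only two ligands adopts a linear arrangement (sp hybridisation; no CFSE preference).

linear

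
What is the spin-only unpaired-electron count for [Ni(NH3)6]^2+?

Ammonia is neutral; balancing the +2 overall charge requires Ni(II).
Ni sits in group 10, so the d-electron count is 10 − 2 = 8.
In an octahedral field the d⁸ configuration is t₂g⁶e_g² (only one arrangement possible), giving 2 unpaired electrons.

2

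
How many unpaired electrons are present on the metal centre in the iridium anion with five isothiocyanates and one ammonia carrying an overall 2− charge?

0

Summing ligand charges against the −2 overall charge gives an oxidation state of +3 for iridium.
Ir sits in group 9, so the d-electron count is 9 − 3 = 6.
The spin state decides the count: a 5d ion has a large Δₒ and is invariably low-spin.
An octahedral low-spin d⁶ ion is t₂g⁶e_g⁰, giving 0 unpaired electrons.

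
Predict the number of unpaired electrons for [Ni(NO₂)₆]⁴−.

2 unpaired electrons

Each nitro (N-bound nitrite) is −1; balancing the −4 overall charge requires Ni(II).
Group 10 minus oxidation state 2 gives a d⁸ configuration.
In an octahedral field the d⁸ configuration is t₂g⁶e_g² (only one arrangement possible), giving 2 unpaired electrons.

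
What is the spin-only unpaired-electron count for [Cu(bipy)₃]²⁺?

2,2′-bipyridine is neutral; balancing the +2 overall charge requires Cu(II).
Group 11 minus oxidation state 2 gives a d⁹ configuration.
Counting donor atoms: 3×2,2′-bipyridine (bidentate) → 6 donors. Coordination number = 6.
In an octahedral field the d⁹ configuration is t₂g⁶e_g³ (only one arrangement possible), giving 1 unpaired electron.

1 unpaired electron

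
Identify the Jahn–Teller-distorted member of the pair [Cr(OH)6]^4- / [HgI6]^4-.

[Cr(OH)6]^4-

[Cr(OH)6]^4-: Summing ligand charges against the −4 overall charge gives an oxidation state of +2 for chromium. Chromium is a group-6 element; Cr(II) is therefore d⁴. Hydroxide is a weak-field ligand for a first-row metal, so the complex is high-spin. The t₂g³e_g¹ (high-spin) configuration has an unevenly filled e_g set; the Jahn–Teller theorem predicts a tetragonal distortion (typically axial elongation) to lift the degeneracy.
[HgI6]^4-: Summing ligand charges against the −4 overall charge gives an oxidation state of +2 for mercury. Hg sits in group 12, so the d-electron count is 12 − 2 = 10. The d¹⁰ configuration leaves the e_g set evenly filled (or empty) — no strong Jahn–Teller driving force.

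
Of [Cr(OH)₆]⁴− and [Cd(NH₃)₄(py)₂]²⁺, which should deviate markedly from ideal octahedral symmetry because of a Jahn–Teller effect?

[Cr(OH)₆]⁴−

[Cr(OH)₆]⁴−: Ligand charges: each hydroxide is −1. With an overall charge of −4 the chromium centre must be in the +2 oxidation state. Chromium is a group-6 element; Cr(II) is therefore d⁴. Hydroxide is a weak-field ligand for a first-row metal, so the complex is high-spin. The t₂g³e_g¹ (high-spin) configuration has an unevenly filled e_g set; the Jahn–Teller theorem predicts a tetragonal distortion (typically axial elongation) to lift the degeneracy.
[Cd(NH₃)₄(py)₂]²⁺: Summing ligand charges against the +2 overall charge gives an oxidation state of +2 for cadmium. Cadmium is a group-12 element; Cd(II) is therefore d¹⁰. The d¹⁰ configuration leaves the e_g set evenly filled (or empty) — no strong Jahn–Teller driving force.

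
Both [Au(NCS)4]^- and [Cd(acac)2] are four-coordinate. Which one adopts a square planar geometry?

For [Au(NCS)4]^-: Summing ligand charges against the −1 overall charge gives an oxidation state of +3 for gold. Group 11 minus oxidation state 3 gives a d⁸ configuration. A 5d d⁸ ion has a large crystal-field splitting; square planar leaves the high-energy d_{x²−y²} orbital empty and maximises CFSE. → square planar.
For [Cd(acac)2]: Summing ligand charges against the 0 overall charge gives an oxidation state of +2 for cadmium. Cadmium is a group-12 element; Cd(II) is therefore d¹⁰. A d¹⁰ ion has no crystal-field stabilisation preference between square planar and tetrahedral, so four ligands adopt the sterically favoured tetrahedral geometry. → tetrahedral.

[Au(NCS)4]^-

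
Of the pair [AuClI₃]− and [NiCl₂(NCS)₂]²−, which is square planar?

For [AuClI₃]−: Summing ligand charges against the −1 overall charge gives an oxidation state of +3 for gold. Gold is a group-11 element; Au(III) is therefore d⁸. A 5d d⁸ ion has a large crystal-field splitting; square planar leaves the high-energy d_{x²−y²} orbital empty and maximises CFSE. → square planar.
For [NiCl₂(NCS)₂]²−: Summing ligand charges against the −2 overall charge gives an oxidation state of +2 for nickel. Nickel is a group-10 element; Ni(II) is therefore d⁸. Chloride and isothiocyanate are weak-field ligands. With weak-field ligands the CFSE gain from square planar is small, so a 3d d⁸ ion takes the sterically preferred tetrahedral geometry. → tetrahedral.

[AuClI₃]−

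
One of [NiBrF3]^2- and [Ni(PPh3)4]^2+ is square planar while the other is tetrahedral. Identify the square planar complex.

[Ni(PPh3)4]^2+

For [NiBrF3]^2-: Summing ligand charges against the −2 overall charge gives an oxidation state of +2 for nickel. Group 10 minus oxidation state 2 gives a d⁸ configuration. Bromide and fluoride are weak-field ligands. With weak-field ligands the CFSE gain from square planar is small, so a 3d d⁸ ion takes the sterically preferred tetrahedral geometry. → tetrahedral.
For [Ni(PPh3)4]^2+: Triphenylphosphine is neutral; balancing the +2 overall charge requires Ni(II). Ni sits in group 10, so the d-electron count is 10 − 2 = 8. Triphenylphosphine is a strong-field ligand (high in the spectrochemical series). A 3d d⁸ ion with strong-field ligands gains enough CFSE to favour square planar over tetrahedral. → square planar.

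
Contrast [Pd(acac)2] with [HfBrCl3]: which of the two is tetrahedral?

[HfBrCl3]

For [Pd(acac)2]: Summing ligand charges against the 0 overall charge gives an oxidation state of +2 for palladium. Group 10 minus oxidation state 2 gives a d⁸ configuration. A 4d d⁸ ion has a large crystal-field splitting; square planar leaves the high-energy d_{x²−y²} orbital empty and maximises CFSE. → square planar.
For [HfBrCl3]: Each bromide is −1; each chloride is −1; balancing the 0 overall charge requires Hf(IV). Hafnium is a group-4 element; Hf(IV) is therefore d⁰. A d⁰ ion has no crystal-field stabilisation preference between square planar and tetrahedral, so four ligands adopt the sterically favoured tetrahedral geometry. → tetrahedral.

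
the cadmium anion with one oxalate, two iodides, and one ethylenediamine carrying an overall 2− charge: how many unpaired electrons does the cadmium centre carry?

0

Each oxalate is −2; each iodide is −1; ethylenediamine is neutral; balancing the −2 overall charge requires Cd(II).
Cadmium is a group-12 element; Cd(II) is therefore d¹⁰.
Counting donor atoms: 1×oxalate (bidentate) → 2 donors; 2×iodide (monodentate) → 2 donors; 1×ethylenediamine (bidentate) → 2 donors. Coordination number = 6.
In an octahedral field the d¹⁰ configuration is t₂g⁶e_g⁴, giving 0 unpaired electrons.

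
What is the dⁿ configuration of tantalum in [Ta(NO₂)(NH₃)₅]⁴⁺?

d0

Each nitro (N-bound nitrite) is −1; ammonia is neutral; balancing the +4 overall charge requires Ta(V).
Ta sits in group 5, so the d-electron count is 5 − 5 = 0.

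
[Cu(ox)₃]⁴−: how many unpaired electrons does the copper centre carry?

Ligand charges: each oxalate is −2. With an overall charge of −4 the copper centre must be in the +2 oxidation state.
Group 11 minus oxidation state 2 gives a d⁹ configuration.
Counting donor atoms: 3×oxalate (bidentate) → 6 donors. Coordination number = 6.
In an octahedral field the d⁹ configuration is t₂g⁶e_g³ (only one arrangement possible), giving 1 unpaired electron.

1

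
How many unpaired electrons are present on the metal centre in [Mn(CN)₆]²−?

3

Each cyanide is −1; balancing the −2 overall charge requires Mn(IV).
Manganese is a group-7 element; Mn(IV) is therefore d³.
In an octahedral field the d³ configuration is t₂g³e_g⁰ (only one arrangement possible), giving 3 unpaired electrons.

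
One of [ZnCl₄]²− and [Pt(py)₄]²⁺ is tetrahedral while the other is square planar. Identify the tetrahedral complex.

For [ZnCl₄]²−: Summing ligand charges against the −2 overall charge gives an oxidation state of +2 for zinc. Group 12 minus oxidation state 2 gives a d¹⁰ configuration. A d¹⁰ ion has no crystal-field stabilisation preference between square planar and tetrahedral, so four ligands adopt the sterically favoured tetrahedral geometry. → tetrahedral.
For [Pt(py)₄]²⁺: Pyridine is neutral; balancing the +2 overall charge requires Pt(II). Group 10 minus oxidation state 2 gives a d⁸ configuration. A 5d d⁸ ion has a large crystal-field splitting; square planar leaves the high-energy d_{x²−y²} orbital empty and maximises CFSE. → square planar.

[ZnCl₄]²−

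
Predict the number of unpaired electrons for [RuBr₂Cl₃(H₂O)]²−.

1

Each bromide is −1; each chloride is −1; water is neutral; balancing the −2 overall charge requires Ru(III).
Ruthenium is a group-8 element; Ru(III) is therefore d⁵.
The spin state decides the count: a 4d ion has a large Δₒ and is invariably low-spin.
An octahedral low-spin d⁵ ion is t₂g⁵e_g⁰, giving 1 unpaired electron.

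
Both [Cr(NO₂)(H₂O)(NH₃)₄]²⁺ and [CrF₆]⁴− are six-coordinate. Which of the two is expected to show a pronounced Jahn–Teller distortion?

[Cr(NO₂)(H₂O)(NH₃)₄]²⁺: Each nitro (N-bound nitrite) is −1; water is neutral; ammonia is neutral; balancing the +2 overall charge requires Cr(III). Chromium is a group-6 element; Cr(III) is therefore d³. The d³ configuration leaves the e_g set evenly filled (or empty) — no strong Jahn–Teller driving force.
[CrF₆]⁴−: Summing ligand charges against the −4 overall charge gives an oxidation state of +2 for chromium. Chromium is a group-6 element; Cr(II) is therefore d⁴. Fluoride is a weak-field ligand for a first-row metal, so the complex is high-spin. The t₂g³e_g¹ (high-spin) configuration has an unevenly filled e_g set; the Jahn–Teller theorem predicts a tetragonal distortion (typically axial elongation) to lift the degeneracy.

[CrF₆]⁴−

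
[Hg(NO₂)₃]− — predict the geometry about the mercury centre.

trigonal planar

Summing ligand charges against the −1 overall charge gives an oxidation state of +2 for mercury.
Mercury is a group-12 element; Hg(II) is therefore d¹⁰.
Coordination number: 3.
Three ligands around a d¹⁰ centre minimise repulsion in a trigonal-planar arrangement.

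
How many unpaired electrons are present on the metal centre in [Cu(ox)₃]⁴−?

Each oxalate is −2; balancing the −4 overall charge requires Cu(II).
Copper is a group-11 element; Cu(II) is therefore d⁹.
Counting donor atoms: 3×oxalate (bidentate) → 6 donors. Coordination number = 6.
In an octahedral field the d⁹ configuration is t₂g⁶e_g³ (only one arrangement possible), giving 1 unpaired electron.

1 unpaired electron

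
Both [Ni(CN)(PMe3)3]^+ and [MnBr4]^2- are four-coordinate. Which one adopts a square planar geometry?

For [Ni(CN)(PMe3)3]^+: Ligand charges: each cyanide is −1; trimethylphosphine is neutral. With an overall charge of +1 the nickel centre must be in the +2 oxidation state. Group 10 minus oxidation state 2 gives a d⁸ configuration. Cyanide and trimethylphosphine are strong-field ligands (high in the spectrochemical series). A 3d d⁸ ion with strong-field ligands gains enough CFSE to favour square planar over tetrahedral. → square planar.
For [MnBr4]^2-: Ligand charges: each bromide is −1. With an overall charge of −2 the manganese centre must be in the +2 oxidation state. Manganese is a group-7 element; Mn(II) is therefore d⁵. A high-spin d⁵ ion has zero CFSE in either geometry, so four ligands adopt the sterically favoured tetrahedral geometry. → tetrahedral.

[Ni(CN)(PMe3)3]^+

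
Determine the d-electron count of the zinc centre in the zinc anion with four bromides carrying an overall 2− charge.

d¹⁰

Summing ligand charges against the −2 overall charge gives an oxidation state of +2 for zinc.
Group 12 minus oxidation state 2 gives a d¹⁰ configuration.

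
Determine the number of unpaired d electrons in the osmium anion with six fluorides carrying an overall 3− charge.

Summing ligand charges against the −3 overall charge gives an oxidation state of +3 for osmium.
Os sits in group 8, so the d-electron count is 8 − 3 = 5.
The spin state decides the count: a 5d ion has a large Δₒ and is invariably low-spin.
An octahedral low-spin d⁵ ion is t₂g⁵e_g⁰, giving 1 unpaired electron.

1 unpaired electron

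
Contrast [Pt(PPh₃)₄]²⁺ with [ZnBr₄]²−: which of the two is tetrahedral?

For [Pt(PPh₃)₄]²⁺: Summing ligand charges against the +2 overall charge gives an oxidation state of +2 for platinum. Group 10 minus oxidation state 2 gives a d⁸ configuration. A 5d d⁸ ion has a large crystal-field splitting; square planar leaves the high-energy d_{x²−y²} orbital empty and maximises CFSE. → square planar.
For [ZnBr₄]²−: Ligand charges: each bromide is −1. With an overall charge of −2 the zinc centre must be in the +2 oxidation state. Zinc is a group-12 element; Zn(II) is therefore d¹⁰. A d¹⁰ ion has no crystal-field stabilisation preference between square planar and tetrahedral, so four ligands adopt the sterically favoured tetrahedral geometry. → tetrahedral.

[ZnBr₄]²−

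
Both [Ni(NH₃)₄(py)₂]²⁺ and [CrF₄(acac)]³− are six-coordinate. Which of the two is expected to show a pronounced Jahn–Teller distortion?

[Ni(NH₃)₄(py)₂]²⁺: Summing ligand charges against the +2 overall charge gives an oxidation state of +2 for nickel. Group 10 minus oxidation state 2 gives a d⁸ configuration. The d⁸ configuration leaves the e_g set evenly filled (or empty) — no strong Jahn–Teller driving force.
[CrF₄(acac)]³−: Summing ligand charges against the −3 overall charge gives an oxidation state of +2 for chromium. Group 6 minus oxidation state 2 gives a d⁴ configuration. Acetylacetonate and fluoride are weak-field ligands for a first-row metal, so the complex is high-spin. The t₂g³e_g¹ (high-spin) configuration has an unevenly filled e_g set; the Jahn–Teller theorem predicts a tetragonal distortion (typically axial elongation) to lift the degeneracy.

[CrF₄(acac)]³−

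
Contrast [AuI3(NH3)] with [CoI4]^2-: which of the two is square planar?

For [AuI3(NH3)]: Each iodide is −1; ammonia is neutral; balancing the 0 overall charge requires Au(III). Au sits in group 11, so the d-electron count is 11 − 3 = 8. A 5d d⁸ ion has a large crystal-field splitting; square planar leaves the high-energy d_{x²−y²} orbital empty and maximises CFSE. → square planar.
For [CoI4]^2-: Ligand charges: each iodide is −1. With an overall charge of −2 the cobalt centre must be in the +2 oxidation state. Cobalt is a group-9 element; Co(II) is therefore d⁷. For a high-spin 3d d⁷ ion with weak-field ligands the small Δₜ gives little square-planar CFSE advantage, so four ligands adopt the sterically favoured tetrahedral geometry. → tetrahedral.

[AuI3(NH3)]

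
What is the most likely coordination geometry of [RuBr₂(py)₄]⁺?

octahedral

Summing ligand charges against the +1 overall charge gives an oxidation state of +3 for ruthenium.
Group 8 minus oxidation state 3 gives a d⁵ configuration.
Coordination number: 6.
Six donors around a single metal centre give an octahedral coordination sphere.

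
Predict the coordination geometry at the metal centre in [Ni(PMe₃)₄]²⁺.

Ligand charges: trimethylphosphine is neutral. With an overall charge of +2 the nickel centre must be in the +2 oxidation state.
Group 10 minus oxidation state 2 gives a d⁸ configuration.
With 4 monodentate ligands the coordination number is 4.
Trimethylphosphine is a strong-field ligand (high in the spectrochemical series).
A 3d d⁸ ion with strong-field ligands gains enough CFSE to favour square planar over tetrahedral.

square planar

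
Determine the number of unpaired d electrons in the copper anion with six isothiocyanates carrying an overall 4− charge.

Each isothiocyanate is −1; balancing the −4 overall charge requires Cu(II).
Copper is a group-11 element; Cu(II) is therefore d⁹.
In an octahedral field the d⁹ configuration is t₂g⁶e_g³ (only one arrangement possible), giving 1 unpaired electron.

1 unpaired electron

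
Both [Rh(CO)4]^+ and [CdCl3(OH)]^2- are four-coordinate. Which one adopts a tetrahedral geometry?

For [Rh(CO)4]^+: Ligand charges: carbonyl is neutral. With an overall charge of +1 the rhodium centre must be in the +1 oxidation state. Group 9 minus oxidation state 1 gives a d⁸ configuration. A 4d d⁸ ion has a large crystal-field splitting; square planar leaves the high-energy d_{x²−y²} orbital empty and maximises CFSE. → square planar.
For [CdCl3(OH)]^2-: Ligand charges: each chloride is −1; each hydroxide is −1. With an overall charge of −2 the cadmium centre must be in the +2 oxidation state. Group 12 minus oxidation state 2 gives a d¹⁰ configuration. A d¹⁰ ion has no crystal-field stabilisation preference between square planar and tetrahedral, so four ligands adopt the sterically favoured tetrahedral geometry. → tetrahedral.

[CdCl3(OH)]^2-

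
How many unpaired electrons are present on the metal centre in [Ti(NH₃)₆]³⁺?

Summing ligand charges against the +3 overall charge gives an oxidation state of +3 for titanium.
Group 4 minus oxidation state 3 gives a d¹ configuration.
In an octahedral field the d¹ configuration is t₂g¹e_g⁰ (only one arrangement possible), giving 1 unpaired electron.

1 unpaired electron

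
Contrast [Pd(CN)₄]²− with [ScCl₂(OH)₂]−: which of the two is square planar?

For [Pd(CN)₄]²−: Summing ligand charges against the −2 overall charge gives an oxidation state of +2 for palladium. Pd sits in group 10, so the d-electron count is 10 − 2 = 8. A 4d d⁸ ion has a large crystal-field splitting; square planar leaves the high-energy d_{x²−y²} orbital empty and maximises CFSE. → square planar.
For [ScCl₂(OH)₂]−: Summing ligand charges against the −1 overall charge gives an oxidation state of +3 for scandium. Sc sits in group 3, so the d-electron count is 3 − 3 = 0. A d⁰ ion has no crystal-field stabilisation preference between square planar and tetrahedral, so four ligands adopt the sterically favoured tetrahedral geometry. → tetrahedral.

[Pd(CN)₄]²−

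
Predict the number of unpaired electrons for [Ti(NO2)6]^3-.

Summing ligand charges against the −3 overall charge gives an oxidation state of +3 for titanium.
Group 4 minus oxidation state 3 gives a d¹ configuration.
In an octahedral field the d¹ configuration is t₂g¹e_g⁰ (only one arrangement possible), giving 1 unpaired electron.

1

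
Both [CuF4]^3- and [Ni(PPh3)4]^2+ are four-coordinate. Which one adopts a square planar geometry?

[Ni(PPh3)4]^2+

For [CuF4]^3-: Summing ligand charges against the −3 overall charge gives an oxidation state of +1 for copper. Group 11 minus oxidation state 1 gives a d¹⁰ configuration. A d¹⁰ ion has no crystal-field stabilisation preference between square planar and tetrahedral, so four ligands adopt the sterically favoured tetrahedral geometry. → tetrahedral.
For [Ni(PPh3)4]^2+: Triphenylphosphine is neutral; balancing the +2 overall charge requires Ni(II). Ni sits in group 10, so the d-electron count is 10 − 2 = 8. Triphenylphosphine is a strong-field ligand (high in the spectrochemical series). A 3d d⁸ ion with strong-field ligands gains enough CFSE to favour square planar over tetrahedral. → square planar.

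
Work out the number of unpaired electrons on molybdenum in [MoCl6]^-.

1 unpaired electron

Summing ligand charges against the −1 overall charge gives an oxidation state of +5 for molybdenum.
Molybdenum is a group-6 element; Mo(V) is therefore d¹.
In an octahedral field the d¹ configuration is t₂g¹e_g⁰ (only one arrangement possible), giving 1 unpaired electron.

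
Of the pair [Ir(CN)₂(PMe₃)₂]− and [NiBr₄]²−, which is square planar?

For [Ir(CN)₂(PMe₃)₂]−: Each cyanide is −1; trimethylphosphine is neutral; balancing the −1 overall charge requires Ir(I). Group 9 minus oxidation state 1 gives a d⁸ configuration. A 5d d⁸ ion has a large crystal-field splitting; square planar leaves the high-energy d_{x²−y²} orbital empty and maximises CFSE. → square planar.
For [NiBr₄]²−: Summing ligand charges against the −2 overall charge gives an oxidation state of +2 for nickel. Nickel is a group-10 element; Ni(II) is therefore d⁸. Bromide is a weak-field ligand. With weak-field ligands the CFSE gain from square planar is small, so a 3d d⁸ ion takes the sterically preferred tetrahedral geometry. → tetrahedral.

[Ir(CN)₂(PMe₃)₂]−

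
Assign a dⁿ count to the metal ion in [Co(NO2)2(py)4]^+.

Each nitro (N-bound nitrite) is −1; pyridine is neutral; balancing the +1 overall charge requires Co(III).
Cobalt is a group-9 element; Co(III) is therefore d⁶.

d⁶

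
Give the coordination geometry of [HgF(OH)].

linear

Summing ligand charges against the 0 overall charge gives an oxidation state of +2 for mercury.
Hg sits in group 12, so the d-electron count is 12 − 2 = 10.
Coordination number: 2.
A d¹⁰ ion with only two ligands adopts a linear arrangement (sp hybridisation; no CFSE preference).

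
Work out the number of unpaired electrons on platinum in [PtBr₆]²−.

Summing ligand charges against the −2 overall charge gives an oxidation state of +4 for platinum.
Pt sits in group 10, so the d-electron count is 10 − 4 = 6.
The spin state decides the count: a 5d ion has a large Δₒ and is invariably low-spin.
An octahedral low-spin d⁶ ion is t₂g⁶e_g⁰, giving 0 unpaired electrons.

0 unpaired electrons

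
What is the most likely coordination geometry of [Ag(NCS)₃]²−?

trigonal planar

Each isothiocyanate is −1; balancing the −2 overall charge requires Ag(I).
Group 11 minus oxidation state 1 gives a d¹⁰ configuration.
Coordination number: 3.
Three ligands around a d¹⁰ centre minimise repulsion in a trigonal-planar arrangement.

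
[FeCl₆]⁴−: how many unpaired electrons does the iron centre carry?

4

Ligand charges: each chloride is −1. With an overall charge of −4 the iron centre must be in the +2 oxidation state.
Iron is a group-8 element; Fe(II) is therefore d⁶.
The spin state decides the count: Chloride is a weak-field ligand for a first-row metal, so the complex is high-spin.
An octahedral high-spin d⁶ ion is t₂g⁴e_g², giving 4 unpaired electrons.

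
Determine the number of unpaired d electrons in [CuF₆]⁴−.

1

Ligand charges: each fluoride is −1. With an overall charge of −4 the copper centre must be in the +2 oxidation state.
Cu sits in group 11, so the d-electron count is 11 − 2 = 9.
In an octahedral field the d⁹ configuration is t₂g⁶e_g³ (only one arrangement possible), giving 1 unpaired electron.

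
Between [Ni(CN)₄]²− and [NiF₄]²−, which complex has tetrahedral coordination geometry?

For [Ni(CN)₄]²−: Summing ligand charges against the −2 overall charge gives an oxidation state of +2 for nickel. Ni sits in group 10, so the d-electron count is 10 − 2 = 8. Cyanide is a strong-field ligand (high in the spectrochemical series). A 3d d⁸ ion with strong-field ligands gains enough CFSE to favour square planar over tetrahedral. → square planar.
For [NiF₄]²−: Each fluoride is −1; balancing the −2 overall charge requires Ni(II). Ni sits in group 10, so the d-electron count is 10 − 2 = 8. Fluoride is a weak-field ligand. With weak-field ligands the CFSE gain from square planar is small, so a 3d d⁸ ion takes the sterically preferred tetrahedral geometry. → tetrahedral.

[NiF₄]²−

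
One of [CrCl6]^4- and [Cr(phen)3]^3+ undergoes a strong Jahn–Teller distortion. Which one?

[CrCl6]^4-

[CrCl6]^4-: Each chloride is −1; balancing the −4 overall charge requires Cr(II). Group 6 minus oxidation state 2 gives a d⁴ configuration. Chloride is a weak-field ligand for a first-row metal, so the complex is high-spin. The t₂g³e_g¹ (high-spin) configuration has an unevenly filled e_g set; the Jahn–Teller theorem predicts a tetragonal distortion (typically axial elongation) to lift the degeneracy.
[Cr(phen)3]^3+: 1,10-phenanthroline is neutral; balancing the +3 overall charge requires Cr(III). Cr sits in group 6, so the d-electron count is 6 − 3 = 3. The d³ configuration leaves the e_g set evenly filled (or empty) — no strong Jahn–Teller driving force.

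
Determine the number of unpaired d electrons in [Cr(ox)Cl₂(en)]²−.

Summing ligand charges against the −2 overall charge gives an oxidation state of +2 for chromium.
Group 6 minus oxidation state 2 gives a d⁴ configuration.
Counting donor atoms: 1×oxalate (bidentate) → 2 donors; 2×chloride (monodentate) → 2 donors; 1×ethylenediamine (bidentate) → 2 donors. Coordination number = 6.
The spin state decides the count: Chloride and oxalate are weak-field ligands for a first-row metal, so the complex is high-spin.
An octahedral high-spin d⁴ ion is t₂g³e_g¹, giving 4 unpaired electrons.

4 unpaired electrons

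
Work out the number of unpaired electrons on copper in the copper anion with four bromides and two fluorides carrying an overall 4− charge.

Summing ligand charges against the −4 overall charge gives an oxidation state of +2 for copper.
Cu sits in group 11, so the d-electron count is 11 − 2 = 9.
In an octahedral field the d⁹ configuration is t₂g⁶e_g³ (only one arrangement possible), giving 1 unpaired electron.

1 unpaired electron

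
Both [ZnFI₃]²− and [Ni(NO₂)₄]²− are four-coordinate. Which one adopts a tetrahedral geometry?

For [ZnFI₃]²−: Ligand charges: each fluoride is −1; each iodide is −1. With an overall charge of −2 the zinc centre must be in the +2 oxidation state. Zn sits in group 12, so the d-electron count is 12 − 2 = 10. A d¹⁰ ion has no crystal-field stabilisation preference between square planar and tetrahedral, so four ligands adopt the sterically favoured tetrahedral geometry. → tetrahedral.
For [Ni(NO₂)₄]²−: Each nitro (N-bound nitrite) is −1; balancing the −2 overall charge requires Ni(II). Nickel is a group-10 element; Ni(II) is therefore d⁸. Nitro (N-bound nitrite) is a strong-field ligand (high in the spectrochemical series). A 3d d⁸ ion with strong-field ligands gains enough CFSE to favour square planar over tetrahedral. → square planar.

[ZnFI₃]²−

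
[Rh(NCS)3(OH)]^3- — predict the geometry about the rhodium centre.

Ligand charges: each isothiocyanate is −1; each hydroxide is −1. With an overall charge of −3 the rhodium centre must be in the +1 oxidation state.
Rhodium is a group-9 element; Rh(I) is therefore d⁸.
With 4 monodentate ligands the coordination number is 4.
A 4d d⁸ ion has a large crystal-field splitting; square planar leaves the high-energy d_{x²−y²} orbital empty and maximises CFSE.

square planar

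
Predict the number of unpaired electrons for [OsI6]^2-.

Summing ligand charges against the −2 overall charge gives an oxidation state of +4 for osmium.
Group 8 minus oxidation state 4 gives a d⁴ configuration.
The spin state decides the count: a 5d ion has a large Δₒ and is invariably low-spin.
An octahedral low-spin d⁴ ion is t₂g⁴e_g⁰, giving 2 unpaired electrons.

2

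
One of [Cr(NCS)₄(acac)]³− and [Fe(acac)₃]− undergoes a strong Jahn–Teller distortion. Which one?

[Cr(NCS)₄(acac)]³−

[Cr(NCS)₄(acac)]³−: Summing ligand charges against the −3 overall charge gives an oxidation state of +2 for chromium. Cr sits in group 6, so the d-electron count is 6 − 2 = 4. Acetylacetonate and isothiocyanate are weak-field ligands for a first-row metal, so the complex is high-spin. The t₂g³e_g¹ (high-spin) configuration has an unevenly filled e_g set; the Jahn–Teller theorem predicts a tetragonal distortion (typically axial elongation) to lift the degeneracy.
[Fe(acac)₃]−: Ligand charges: each acetylacetonate is −1. With an overall charge of −1 the iron centre must be in the +2 oxidation state. Group 8 minus oxidation state 2 gives a d⁶ configuration. Acetylacetonate is a weak-field ligand for a first-row metal, so the complex is high-spin. The d⁶ configuration leaves the e_g set evenly filled (or empty) — no strong Jahn–Teller driving force.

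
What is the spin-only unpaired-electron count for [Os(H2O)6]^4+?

Water is neutral; balancing the +4 overall charge requires Os(IV).
Osmium is a group-8 element; Os(IV) is therefore d⁴.
The spin state decides the count: a 5d ion has a large Δₒ and is invariably low-spin.
An octahedral low-spin d⁴ ion is t₂g⁴e_g⁰, giving 2 unpaired electrons.

2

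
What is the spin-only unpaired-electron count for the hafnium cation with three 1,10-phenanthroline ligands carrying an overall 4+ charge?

0 unpaired electrons

Ligand charges: 1,10-phenanthroline is neutral. With an overall charge of +4 the hafnium centre must be in the +4 oxidation state.
Group 4 minus oxidation state 4 gives a d⁰ configuration.
Counting donor atoms: 3×1,10-phenanthroline (bidentate) → 6 donors. Coordination number = 6.
In an octahedral field the d⁰ configuration is t₂g⁰e_g⁰, giving 0 unpaired electrons.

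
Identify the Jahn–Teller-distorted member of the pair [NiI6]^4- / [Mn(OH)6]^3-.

[NiI6]^4-: Each iodide is −1; balancing the −4 overall charge requires Ni(II). Nickel is a group-10 element; Ni(II) is therefore d⁸. The d⁸ configuration leaves the e_g set evenly filled (or empty) — no strong Jahn–Teller driving force.
[Mn(OH)6]^3-: Each hydroxide is −1; balancing the −3 overall charge requires Mn(III). Manganese is a group-7 element; Mn(III) is therefore d⁴. Hydroxide is a weak-field ligand for a first-row metal, so the complex is high-spin. The t₂g³e_g¹ (high-spin) configuration has an unevenly filled e_g set; the Jahn–Teller theorem predicts a tetragonal distortion (typically axial elongation) to lift the degeneracy.

[Mn(OH)6]^3-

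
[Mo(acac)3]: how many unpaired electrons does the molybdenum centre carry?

Ligand charges: each acetylacetonate is −1. With an overall charge of 0 the molybdenum centre must be in the +3 oxidation state.
Molybdenum is a group-6 element; Mo(III) is therefore d³.
Counting donor atoms: 3×acetylacetonate (bidentate) → 6 donors. Coordination number = 6.
In an octahedral field the d³ configuration is t₂g³e_g⁰ (only one arrangement possible), giving 3 unpaired electrons.

3 unpaired electrons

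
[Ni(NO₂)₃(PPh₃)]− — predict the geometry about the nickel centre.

Each nitro (N-bound nitrite) is −1; triphenylphosphine is neutral; balancing the −1 overall charge requires Ni(II).
Ni sits in group 10, so the d-electron count is 10 − 2 = 8.
With 4 monodentate ligands the coordination number is 4.
Nitro (N-bound nitrite) and triphenylphosphine are strong-field ligands (high in the spectrochemical series).
A 3d d⁸ ion with strong-field ligands gains enough CFSE to favour square planar over tetrahedral.

square planar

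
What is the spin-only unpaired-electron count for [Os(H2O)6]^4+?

2 unpaired electrons

Water is neutral; balancing the +4 overall charge requires Os(IV).
Group 8 minus oxidation state 4 gives a d⁴ configuration.
The spin state decides the count: a 5d ion has a large Δₒ and is invariably low-spin.
An octahedral low-spin d⁴ ion is t₂g⁴e_g⁰, giving 2 unpaired electrons.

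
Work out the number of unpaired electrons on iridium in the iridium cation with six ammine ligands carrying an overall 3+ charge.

0 unpaired electrons

Ligand charges: ammonia is neutral. With an overall charge of +3 the iridium centre must be in the +3 oxidation state.
Iridium is a group-9 element; Ir(III) is therefore d⁶.
The spin state decides the count: a 5d ion has a large Δₒ and is invariably low-spin.
An octahedral low-spin d⁶ ion is t₂g⁶e_g⁰, giving 0 unpaired electrons.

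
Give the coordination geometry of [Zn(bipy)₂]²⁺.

2,2′-bipyridine is neutral; balancing the +2 overall charge requires Zn(II).
Zn sits in group 12, so the d-electron count is 12 − 2 = 10.
Counting donor atoms: 2×2,2′-bipyridine (bidentate) → 4 donors. Coordination number = 4.
A d¹⁰ ion has no crystal-field stabilisation preference between square planar and tetrahedral, so four ligands adopt the sterically favoured tetrahedral geometry.

tetrahedral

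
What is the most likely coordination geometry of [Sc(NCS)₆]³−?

octahedral

Summing ligand charges against the −3 overall charge gives an oxidation state of +3 for scandium.
Group 3 minus oxidation state 3 gives a d⁰ configuration.
With 6 monodentate ligands the coordination number is 6.
Six donors around a single metal centre give an octahedral coordination sphere.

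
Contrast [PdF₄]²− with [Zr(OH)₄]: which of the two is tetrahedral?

[Zr(OH)₄]

For [PdF₄]²−: Ligand charges: each fluoride is −1. With an overall charge of −2 the palladium centre must be in the +2 oxidation state. Group 10 minus oxidation state 2 gives a d⁸ configuration. A 4d d⁸ ion has a large crystal-field splitting; square planar leaves the high-energy d_{x²−y²} orbital empty and maximises CFSE. → square planar.
For [Zr(OH)₄]: Each hydroxide is −1; balancing the 0 overall charge requires Zr(IV). Zirconium is a group-4 element; Zr(IV) is therefore d⁰. A d⁰ ion has no crystal-field stabilisation preference between square planar and tetrahedral, so four ligands adopt the sterically favoured tetrahedral geometry. → tetrahedral.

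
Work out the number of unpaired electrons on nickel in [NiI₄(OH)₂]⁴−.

2 unpaired electrons

Each iodide is −1; each hydroxide is −1; balancing the −4 overall charge requires Ni(II).
Ni sits in group 10, so the d-electron count is 10 − 2 = 8.
In an octahedral field the d⁸ configuration is t₂g⁶e_g² (only one arrangement possible), giving 2 unpaired electrons.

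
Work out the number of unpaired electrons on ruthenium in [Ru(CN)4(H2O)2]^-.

1

Ligand charges: each cyanide is −1; water is neutral. With an overall charge of −1 the ruthenium centre must be in the +3 oxidation state.
Ru sits in group 8, so the d-electron count is 8 − 3 = 5.
The spin state decides the count: a 4d ion has a large Δₒ and is invariably low-spin.
An octahedral low-spin d⁵ ion is t₂g⁵e_g⁰, giving 1 unpaired electron.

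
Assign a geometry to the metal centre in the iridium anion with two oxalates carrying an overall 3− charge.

Each oxalate is −2; balancing the −3 overall charge requires Ir(I).
Ir sits in group 9, so the d-electron count is 9 − 1 = 8.
Counting donor atoms: 2×oxalate (bidentate) → 4 donors. Coordination number = 4.
A 5d d⁸ ion has a large crystal-field splitting; square planar leaves the high-energy d_{x²−y²} orbital empty and maximises CFSE.

square planar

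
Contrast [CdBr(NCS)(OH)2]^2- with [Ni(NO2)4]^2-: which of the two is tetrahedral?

For [CdBr(NCS)(OH)2]^2-: Summing ligand charges against the −2 overall charge gives an oxidation state of +2 for cadmium. Cadmium is a group-12 element; Cd(II) is therefore d¹⁰. A d¹⁰ ion has no crystal-field stabilisation preference between square planar and tetrahedral, so four ligands adopt the sterically favoured tetrahedral geometry. → tetrahedral.
For [Ni(NO2)4]^2-: Each nitro (N-bound nitrite) is −1; balancing the −2 overall charge requires Ni(II). Ni sits in group 10, so the d-electron count is 10 − 2 = 8. Nitro (N-bound nitrite) is a strong-field ligand (high in the spectrochemical series). A 3d d⁸ ion with strong-field ligands gains enough CFSE to favour square planar over tetrahedral. → square planar.

[CdBr(NCS)(OH)2]^2-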